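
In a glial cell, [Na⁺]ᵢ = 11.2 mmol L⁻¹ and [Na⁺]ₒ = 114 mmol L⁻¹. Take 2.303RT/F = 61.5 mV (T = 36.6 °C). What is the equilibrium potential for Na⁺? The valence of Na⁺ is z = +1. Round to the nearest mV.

E = (61.5/z) · log₁₀([Na⁺]_out/[Na⁺]_in) with z = +1.
= (61.5/1) · log₁₀(114/11.2) = 61.50 · log₁₀(10.18)
= 61.50 · (1.0077) = 61.97 mV

62 mV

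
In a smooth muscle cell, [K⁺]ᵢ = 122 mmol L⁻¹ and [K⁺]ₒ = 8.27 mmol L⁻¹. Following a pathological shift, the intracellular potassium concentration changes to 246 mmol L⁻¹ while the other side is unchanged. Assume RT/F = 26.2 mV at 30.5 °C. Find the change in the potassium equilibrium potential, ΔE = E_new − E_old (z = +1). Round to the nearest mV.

E_old = (26.2/1)·ln(8.27/122) = -70.51 mV
E_new = (26.2/1)·ln(8.27/246) = -88.89 mV
ΔE = -88.89 − (-70.51) = -18.37 mV

-18 mV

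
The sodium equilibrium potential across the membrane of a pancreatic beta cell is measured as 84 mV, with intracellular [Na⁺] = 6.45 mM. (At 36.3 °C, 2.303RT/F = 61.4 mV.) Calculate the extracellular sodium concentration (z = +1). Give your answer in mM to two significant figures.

150 mM

Nernst: E = (61.4/1) · log₁₀([out]/[in]), so log₁₀([out]/[in]) = 84.0 × 1 / 61.4 = 1.3681.
[out]/[in] = 10^(1.3681) = 23.34.
[out] = 23.34 × 6.45 = 150.5 mM.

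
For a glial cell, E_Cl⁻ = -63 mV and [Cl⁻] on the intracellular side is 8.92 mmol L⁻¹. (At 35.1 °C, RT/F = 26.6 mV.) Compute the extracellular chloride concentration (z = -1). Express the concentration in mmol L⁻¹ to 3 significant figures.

Nernst: E = (26.6/-1) · ln([out]/[in]), so ln([out]/[in]) = -63.0 × -1 / 26.6 = 2.3684.
[out]/[in] = e^(2.3684) = 10.68.
[out] = 10.68 × 8.92 = 95.27 mmol L⁻¹.

95.3 mmol L⁻¹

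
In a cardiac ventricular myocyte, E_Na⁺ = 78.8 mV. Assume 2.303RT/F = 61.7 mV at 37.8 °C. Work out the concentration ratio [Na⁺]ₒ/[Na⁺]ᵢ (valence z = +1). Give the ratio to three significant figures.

18.9

log₁₀([out]/[in]) = E·z/(61.7) = 78.8 × 1 / 61.7 = 1.2771
[out]/[in] = 10^(1.2771) = 18.93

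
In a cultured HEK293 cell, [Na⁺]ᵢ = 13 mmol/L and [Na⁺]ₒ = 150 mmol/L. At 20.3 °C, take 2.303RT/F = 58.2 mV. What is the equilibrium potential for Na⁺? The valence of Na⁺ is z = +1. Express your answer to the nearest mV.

E = (58.2/z) · log₁₀([Na⁺]_out/[Na⁺]_in) with z = +1.
= (58.2/1) · log₁₀(150/13) = 58.20 · log₁₀(11.54)
= 58.20 · (1.0621) = 61.82 mV

62 mV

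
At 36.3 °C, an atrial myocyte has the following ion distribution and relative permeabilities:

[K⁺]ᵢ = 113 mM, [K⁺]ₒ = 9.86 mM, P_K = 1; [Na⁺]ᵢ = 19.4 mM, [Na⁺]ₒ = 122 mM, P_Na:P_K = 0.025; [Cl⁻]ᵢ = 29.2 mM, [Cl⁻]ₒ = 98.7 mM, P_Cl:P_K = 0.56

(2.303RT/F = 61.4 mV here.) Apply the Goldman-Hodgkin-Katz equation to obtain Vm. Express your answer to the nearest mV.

Vm = 61.4 · log₁₀[(Σ P·[cation]ₒ + Σ P·[anion]ᵢ) / (Σ P·[cation]ᵢ + Σ P·[anion]ₒ)]
Numerator = 1×9.86 + 0.025×122 + 0.56×29.2 = 29.26
Denominator = 1×113 + 0.025×19.4 + 0.56×98.7 = 168.8
Vm = 61.4 · log₁₀(0.1734) = 61.4 × (-0.7610) = -46.72 mV

-47 mV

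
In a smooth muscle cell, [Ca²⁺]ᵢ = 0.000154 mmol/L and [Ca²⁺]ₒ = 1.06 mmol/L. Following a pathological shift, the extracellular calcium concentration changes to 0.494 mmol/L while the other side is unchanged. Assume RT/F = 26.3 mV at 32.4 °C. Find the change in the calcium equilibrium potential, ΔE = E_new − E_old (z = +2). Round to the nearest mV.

E_old = (26.3/2)·ln(1.06/0.000154) = 116.20 mV
E_new = (26.3/2)·ln(0.494/0.000154) = 106.16 mV
ΔE = 106.16 − (116.20) = -10.04 mV

-10 mV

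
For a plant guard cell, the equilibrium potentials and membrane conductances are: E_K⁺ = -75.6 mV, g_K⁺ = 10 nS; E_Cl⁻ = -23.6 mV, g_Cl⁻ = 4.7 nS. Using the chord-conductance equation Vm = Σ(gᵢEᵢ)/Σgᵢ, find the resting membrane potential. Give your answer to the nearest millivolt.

-59 mV

Σ gᵢEᵢ = 10·(-75.6) + 4.7·(-23.6) = -866.92
Σ gᵢ = 10 + 4.7 = 14.7
Vm = -866.92 / 14.7 = -58.97 mV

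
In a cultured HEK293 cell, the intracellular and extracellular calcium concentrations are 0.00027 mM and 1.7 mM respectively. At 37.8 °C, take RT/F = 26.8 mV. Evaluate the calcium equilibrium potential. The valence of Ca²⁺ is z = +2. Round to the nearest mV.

E = (26.8/z) · ln([Ca²⁺]_out/[Ca²⁺]_in) with z = +2.
= (26.8/2) · ln(1.7/0.00027) = 13.40 · ln(6296)
= 13.40 · (8.7477) = 117.22 mV

117 mV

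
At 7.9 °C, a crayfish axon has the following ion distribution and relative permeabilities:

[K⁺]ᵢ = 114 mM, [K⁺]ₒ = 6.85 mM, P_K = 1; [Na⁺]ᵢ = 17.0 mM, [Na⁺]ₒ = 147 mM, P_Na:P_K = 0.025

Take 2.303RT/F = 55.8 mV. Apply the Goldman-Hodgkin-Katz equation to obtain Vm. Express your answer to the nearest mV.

Vm = 55.8 · log₁₀[(Σ P·[cation]ₒ + Σ P·[anion]ᵢ) / (Σ P·[cation]ᵢ + Σ P·[anion]ₒ)]
Numerator = 1×6.85 + 0.025×147 = 10.53
Denominator = 1×114 + 0.025×17.0 = 114.4
Vm = 55.8 · log₁₀(0.091982) = 55.8 × (-1.0363) = -57.83 mV

-58 mV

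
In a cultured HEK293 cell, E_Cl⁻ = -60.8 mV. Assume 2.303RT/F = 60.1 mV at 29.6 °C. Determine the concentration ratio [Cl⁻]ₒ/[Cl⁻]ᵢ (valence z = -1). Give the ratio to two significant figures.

10

log₁₀([out]/[in]) = E·z/(60.1) = -60.8 × -1 / 60.1 = 1.0116
[out]/[in] = 10^(1.0116) = 10.27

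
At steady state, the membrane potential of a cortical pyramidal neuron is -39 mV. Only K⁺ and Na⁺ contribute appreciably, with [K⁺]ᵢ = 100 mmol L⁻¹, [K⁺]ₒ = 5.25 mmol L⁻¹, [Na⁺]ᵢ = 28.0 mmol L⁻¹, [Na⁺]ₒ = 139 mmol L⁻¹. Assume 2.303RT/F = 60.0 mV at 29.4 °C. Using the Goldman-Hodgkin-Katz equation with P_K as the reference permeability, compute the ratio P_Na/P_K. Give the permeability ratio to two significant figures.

Let α = P_Na/P_K. GHK: Vm = 60.0·log₁₀[(Kₒ + α·Naₒ)/(Kᵢ + α·Naᵢ)].
10^(Vm/60.0) = 10^(-39.0/60.0) = 0.22387
So 0.22387·(Kᵢ + α·Naᵢ) = Kₒ + α·Naₒ → α = (0.22387·100.0 − 5.25) / (139.0 − 0.22387·28.0)
α = (22.39 − 5.25) / (139.0 − 6.268) = 17.14/132.7 = 0.1291

0.13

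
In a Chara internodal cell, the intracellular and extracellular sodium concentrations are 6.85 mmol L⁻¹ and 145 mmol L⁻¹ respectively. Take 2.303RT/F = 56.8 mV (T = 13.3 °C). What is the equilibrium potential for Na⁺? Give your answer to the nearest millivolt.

75 mV

E = (56.8/z) · log₁₀([Na⁺]_out/[Na⁺]_in) with z = +1.
= (56.8/1) · log₁₀(145/6.85) = 56.80 · log₁₀(21.17)
= 56.80 · (1.3257) = 75.30 mV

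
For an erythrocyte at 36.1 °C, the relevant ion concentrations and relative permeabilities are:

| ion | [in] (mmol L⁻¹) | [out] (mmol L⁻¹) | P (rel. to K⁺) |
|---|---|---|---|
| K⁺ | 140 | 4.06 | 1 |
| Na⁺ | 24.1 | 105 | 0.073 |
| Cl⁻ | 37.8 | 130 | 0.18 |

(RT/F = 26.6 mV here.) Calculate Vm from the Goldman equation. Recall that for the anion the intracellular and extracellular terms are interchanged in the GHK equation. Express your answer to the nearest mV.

-58 mV

Vm = 26.6 · ln[(Σ P·[cation]ₒ + Σ P·[anion]ᵢ) / (Σ P·[cation]ᵢ + Σ P·[anion]ₒ)]
Numerator = 1×4.06 + 0.073×105 + 0.18×37.8 = 18.53
Denominator = 1×140 + 0.073×24.1 + 0.18×130 = 165.2
Vm = 26.6 · ln(0.11219) = 26.6 × (-2.1876) = -58.19 mV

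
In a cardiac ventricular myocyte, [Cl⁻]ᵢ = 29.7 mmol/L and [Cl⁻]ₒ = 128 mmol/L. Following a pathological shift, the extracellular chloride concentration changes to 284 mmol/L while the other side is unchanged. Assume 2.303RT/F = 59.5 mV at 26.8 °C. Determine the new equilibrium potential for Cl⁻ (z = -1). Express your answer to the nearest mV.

After the shift: [Cl⁻]_out = 284, [Cl⁻]_in = 29.7 mmol/L.
E_new = (59.5/-1)·log₁₀(284/29.7) = -59.50 · (0.9806) = -58.34 mV

-58 mV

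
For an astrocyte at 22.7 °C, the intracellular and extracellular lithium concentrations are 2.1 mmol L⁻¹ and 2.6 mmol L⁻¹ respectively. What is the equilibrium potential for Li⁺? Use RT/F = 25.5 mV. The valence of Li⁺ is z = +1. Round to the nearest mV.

5 mV

E = (25.5/z) · ln([Li⁺]_out/[Li⁺]_in) with z = +1.
= (25.5/1) · ln(2.6/2.1) = 25.50 · ln(1.238)
= 25.50 · (0.2136) = 5.45 mV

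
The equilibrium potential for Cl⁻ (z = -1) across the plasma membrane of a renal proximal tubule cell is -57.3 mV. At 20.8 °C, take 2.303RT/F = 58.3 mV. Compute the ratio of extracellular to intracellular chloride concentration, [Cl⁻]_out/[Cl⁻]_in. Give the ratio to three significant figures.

9.61

log₁₀([out]/[in]) = E·z/(58.3) = -57.3 × -1 / 58.3 = 0.9828
[out]/[in] = 10^(0.9828) = 9.613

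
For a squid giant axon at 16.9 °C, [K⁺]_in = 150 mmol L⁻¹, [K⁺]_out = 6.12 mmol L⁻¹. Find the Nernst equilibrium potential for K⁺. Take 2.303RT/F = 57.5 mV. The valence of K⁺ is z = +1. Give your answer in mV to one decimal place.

-79.9 mV

E = (57.5/z) · log₁₀([K⁺]_out/[K⁺]_in) with z = +1.
= (57.5/1) · log₁₀(6.12/150) = 57.50 · log₁₀(0.0408)
= 57.50 · (-1.3893) = -79.89 mV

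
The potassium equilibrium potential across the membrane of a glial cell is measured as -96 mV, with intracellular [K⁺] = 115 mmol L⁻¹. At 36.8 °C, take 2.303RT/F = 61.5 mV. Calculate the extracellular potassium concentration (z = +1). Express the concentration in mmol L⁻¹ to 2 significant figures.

Nernst: E = (61.5/1) · log₁₀([out]/[in]), so log₁₀([out]/[in]) = -96.0 × 1 / 61.5 = -1.5610.
[out]/[in] = 10^(-1.5610) = 0.02748.
[out] = 0.02748 × 115 = 3.16 mmol L⁻¹.

3.2 mmol L⁻¹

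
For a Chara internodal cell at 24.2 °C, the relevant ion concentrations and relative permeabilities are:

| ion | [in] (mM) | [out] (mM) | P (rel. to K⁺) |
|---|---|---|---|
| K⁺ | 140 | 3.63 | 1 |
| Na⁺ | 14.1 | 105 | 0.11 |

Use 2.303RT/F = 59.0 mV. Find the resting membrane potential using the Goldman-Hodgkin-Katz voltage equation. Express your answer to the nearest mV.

Vm = 59.0 · log₁₀[(Σ P·[cation]ₒ + Σ P·[anion]ᵢ) / (Σ P·[cation]ᵢ + Σ P·[anion]ₒ)]
Numerator = 1×3.63 + 0.11×105 = 15.18
Denominator = 1×140 + 0.11×14.1 = 141.6
Vm = 59.0 · log₁₀(0.10724) = 59.0 × (-0.9696) = -57.21 mV

-57 mV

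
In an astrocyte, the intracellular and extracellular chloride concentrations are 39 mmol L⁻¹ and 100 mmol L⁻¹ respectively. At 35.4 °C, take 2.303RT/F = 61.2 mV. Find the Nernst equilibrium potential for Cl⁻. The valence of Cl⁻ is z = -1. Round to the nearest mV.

E = (61.2/z) · log₁₀([Cl⁻]_out/[Cl⁻]_in) with z = -1.
For an anion, dividing by z = -1 reverses the sign.
= (61.2/-1) · log₁₀(100/39) = -61.20 · log₁₀(2.564)
= -61.20 · (0.4089) = -25.03 mV

-25 mV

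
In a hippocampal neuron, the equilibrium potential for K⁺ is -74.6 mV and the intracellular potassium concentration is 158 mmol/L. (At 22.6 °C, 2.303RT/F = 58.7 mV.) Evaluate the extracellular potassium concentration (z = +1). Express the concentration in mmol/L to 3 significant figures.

Nernst: E = (58.7/1) · log₁₀([out]/[in]), so log₁₀([out]/[in]) = -74.6 × 1 / 58.7 = -1.2709.
[out]/[in] = 10^(-1.2709) = 0.0536.
[out] = 0.0536 × 158 = 8.468 mmol/L.

8.47 mmol/L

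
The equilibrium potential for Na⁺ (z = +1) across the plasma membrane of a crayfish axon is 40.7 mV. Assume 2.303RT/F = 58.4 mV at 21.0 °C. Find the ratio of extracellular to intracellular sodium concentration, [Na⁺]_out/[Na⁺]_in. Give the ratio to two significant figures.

5.0

log₁₀([out]/[in]) = E·z/(58.4) = 40.7 × 1 / 58.4 = 0.6969
[out]/[in] = 10^(0.6969) = 4.976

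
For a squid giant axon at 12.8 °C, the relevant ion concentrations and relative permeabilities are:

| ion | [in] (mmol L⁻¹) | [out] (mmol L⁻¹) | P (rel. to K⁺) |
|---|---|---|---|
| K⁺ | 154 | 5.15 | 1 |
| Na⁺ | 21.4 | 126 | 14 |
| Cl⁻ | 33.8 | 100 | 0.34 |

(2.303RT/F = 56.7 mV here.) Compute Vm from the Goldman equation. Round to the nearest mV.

32 mV

Vm = 56.7 · log₁₀[(Σ P·[cation]ₒ + Σ P·[anion]ᵢ) / (Σ P·[cation]ᵢ + Σ P·[anion]ₒ)]
Numerator = 1×5.15 + 14×126 + 0.34×33.8 = 1781
Denominator = 1×154 + 14×21.4 + 0.34×100 = 487.6
Vm = 56.7 · log₁₀(3.6518) = 56.7 × (0.5625) = 31.89 mV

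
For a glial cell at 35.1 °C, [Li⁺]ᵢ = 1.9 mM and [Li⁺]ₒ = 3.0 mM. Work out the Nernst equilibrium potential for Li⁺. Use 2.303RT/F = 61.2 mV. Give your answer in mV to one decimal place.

12.1 mV

E = (61.2/z) · log₁₀([Li⁺]_out/[Li⁺]_in) with z = +1.
= (61.2/1) · log₁₀(3.0/1.9) = 61.20 · log₁₀(1.579)
= 61.20 · (0.1984) = 12.14 mV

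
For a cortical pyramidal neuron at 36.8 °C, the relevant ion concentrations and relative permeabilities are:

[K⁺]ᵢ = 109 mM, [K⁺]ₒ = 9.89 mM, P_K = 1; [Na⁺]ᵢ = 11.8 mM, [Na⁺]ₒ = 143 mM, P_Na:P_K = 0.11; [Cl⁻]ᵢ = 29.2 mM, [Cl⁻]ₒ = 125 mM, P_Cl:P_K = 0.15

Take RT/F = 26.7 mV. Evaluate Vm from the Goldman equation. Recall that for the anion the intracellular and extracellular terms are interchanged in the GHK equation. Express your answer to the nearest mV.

-39 mV

Vm = 26.7 · ln[(Σ P·[cation]ₒ + Σ P·[anion]ᵢ) / (Σ P·[cation]ᵢ + Σ P·[anion]ₒ)]
Numerator = 1×9.89 + 0.11×143 + 0.15×29.2 = 30
Denominator = 1×109 + 0.11×11.8 + 0.15×125 = 129
Vm = 26.7 · ln(0.23247) = 26.7 × (-1.4590) = -38.95 mV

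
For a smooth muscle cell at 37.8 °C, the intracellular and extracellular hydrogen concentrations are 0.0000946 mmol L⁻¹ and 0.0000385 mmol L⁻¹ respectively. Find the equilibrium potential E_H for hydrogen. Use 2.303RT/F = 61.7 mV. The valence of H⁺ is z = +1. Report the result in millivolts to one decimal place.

-24.1 mV

E = (61.7/z) · log₁₀([H⁺]_out/[H⁺]_in) with z = +1.
= (61.7/1) · log₁₀(0.0000385/0.0000946) = 61.70 · log₁₀(0.407)
= 61.70 · (-0.3904) = -24.09 mV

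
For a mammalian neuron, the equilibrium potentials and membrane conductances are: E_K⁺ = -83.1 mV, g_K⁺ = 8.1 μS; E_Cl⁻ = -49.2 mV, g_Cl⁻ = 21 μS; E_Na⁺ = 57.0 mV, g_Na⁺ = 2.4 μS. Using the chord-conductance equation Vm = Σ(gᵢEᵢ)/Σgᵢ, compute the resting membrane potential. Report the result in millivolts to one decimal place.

-49.8 mV

Σ gᵢEᵢ = 8.1·(-83.1) + 21·(-49.2) + 2.4·(57.0) = -1569.51
Σ gᵢ = 8.1 + 21 + 2.4 = 31.5
Vm = -1569.51 / 31.5 = -49.83 mV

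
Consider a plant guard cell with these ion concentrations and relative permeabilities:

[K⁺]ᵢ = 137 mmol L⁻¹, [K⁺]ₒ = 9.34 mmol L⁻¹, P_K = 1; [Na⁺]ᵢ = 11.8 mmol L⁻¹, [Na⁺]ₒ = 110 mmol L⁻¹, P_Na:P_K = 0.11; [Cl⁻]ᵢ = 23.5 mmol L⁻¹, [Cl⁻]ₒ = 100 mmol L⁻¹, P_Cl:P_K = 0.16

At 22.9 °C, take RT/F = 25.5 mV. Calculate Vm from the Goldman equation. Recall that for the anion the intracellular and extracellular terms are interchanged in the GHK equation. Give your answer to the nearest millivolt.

Vm = 25.5 · ln[(Σ P·[cation]ₒ + Σ P·[anion]ᵢ) / (Σ P·[cation]ᵢ + Σ P·[anion]ₒ)]
Numerator = 1×9.34 + 0.11×110 + 0.16×23.5 = 25.2
Denominator = 1×137 + 0.11×11.8 + 0.16×100 = 154.3
Vm = 25.5 · ln(0.16332) = 25.5 × (-1.8120) = -46.21 mV

-46 mV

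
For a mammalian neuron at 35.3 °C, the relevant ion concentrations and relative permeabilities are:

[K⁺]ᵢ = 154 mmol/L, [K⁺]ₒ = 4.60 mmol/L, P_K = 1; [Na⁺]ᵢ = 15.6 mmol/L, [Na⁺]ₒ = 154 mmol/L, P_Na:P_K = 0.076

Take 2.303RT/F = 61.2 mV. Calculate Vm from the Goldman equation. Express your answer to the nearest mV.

Vm = 61.2 · log₁₀[(Σ P·[cation]ₒ + Σ P·[anion]ᵢ) / (Σ P·[cation]ᵢ + Σ P·[anion]ₒ)]
Numerator = 1×4.60 + 0.076×154 = 16.3
Denominator = 1×154 + 0.076×15.6 = 155.2
Vm = 61.2 · log₁₀(0.10506) = 61.2 × (-0.9786) = -59.89 mV

-60 mV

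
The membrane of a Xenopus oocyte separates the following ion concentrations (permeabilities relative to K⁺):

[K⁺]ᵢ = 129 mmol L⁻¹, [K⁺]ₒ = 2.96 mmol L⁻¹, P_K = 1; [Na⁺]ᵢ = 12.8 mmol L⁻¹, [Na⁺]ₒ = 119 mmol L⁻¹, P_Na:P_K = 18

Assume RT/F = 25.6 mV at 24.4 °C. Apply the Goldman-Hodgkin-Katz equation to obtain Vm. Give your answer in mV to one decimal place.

Vm = 25.6 · ln[(Σ P·[cation]ₒ + Σ P·[anion]ᵢ) / (Σ P·[cation]ᵢ + Σ P·[anion]ₒ)]
Numerator = 1×2.96 + 18×119 = 2145
Denominator = 1×129 + 18×12.8 = 359.4
Vm = 25.6 · ln(5.9682) = 25.6 × (1.7864) = 45.73 mV

45.7 mV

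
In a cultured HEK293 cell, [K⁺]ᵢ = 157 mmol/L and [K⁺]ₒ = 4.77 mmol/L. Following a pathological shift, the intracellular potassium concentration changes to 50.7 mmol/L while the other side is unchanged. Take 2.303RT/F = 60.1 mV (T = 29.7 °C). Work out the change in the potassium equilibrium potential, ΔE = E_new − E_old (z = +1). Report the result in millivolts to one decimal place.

E_old = (60.1/1)·log₁₀(4.77/157) = -91.19 mV
E_new = (60.1/1)·log₁₀(4.77/50.7) = -61.69 mV
ΔE = -61.69 − (-91.19) = 29.50 mV

29.5 mV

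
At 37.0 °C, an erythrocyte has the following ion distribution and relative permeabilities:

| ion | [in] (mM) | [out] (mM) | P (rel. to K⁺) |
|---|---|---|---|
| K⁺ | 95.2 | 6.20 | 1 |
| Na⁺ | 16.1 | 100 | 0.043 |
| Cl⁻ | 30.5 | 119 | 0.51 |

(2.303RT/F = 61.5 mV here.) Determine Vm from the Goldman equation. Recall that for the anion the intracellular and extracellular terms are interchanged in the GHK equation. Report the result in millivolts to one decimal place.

-47.9 mV

Vm = 61.5 · log₁₀[(Σ P·[cation]ₒ + Σ P·[anion]ᵢ) / (Σ P·[cation]ᵢ + Σ P·[anion]ₒ)]
Numerator = 1×6.20 + 0.043×100 + 0.51×30.5 = 26.05
Denominator = 1×95.2 + 0.043×16.1 + 0.51×119 = 156.6
Vm = 61.5 · log₁₀(0.1664) = 61.5 × (-0.7789) = -47.90 mV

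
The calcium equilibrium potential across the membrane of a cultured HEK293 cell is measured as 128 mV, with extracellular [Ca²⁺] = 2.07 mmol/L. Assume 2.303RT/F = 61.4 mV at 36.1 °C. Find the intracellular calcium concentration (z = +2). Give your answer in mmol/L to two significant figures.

Nernst: E = (61.4/2) · log₁₀([out]/[in]), so log₁₀([out]/[in]) = 128.0 × 2 / 61.4 = 4.1694.
[out]/[in] = 10^(4.1694) = 1.477e+04.
[in] = 2.07 / 1.477e+04 = 0.0001401 mmol/L.

0.00014 mmol/L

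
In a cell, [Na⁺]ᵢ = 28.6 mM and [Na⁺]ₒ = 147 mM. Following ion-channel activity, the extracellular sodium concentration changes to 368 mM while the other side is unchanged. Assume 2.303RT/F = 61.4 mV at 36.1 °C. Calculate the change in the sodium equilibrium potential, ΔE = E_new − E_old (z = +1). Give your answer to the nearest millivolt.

E_old = (61.4/1)·log₁₀(147/28.6) = 43.65 mV
E_new = (61.4/1)·log₁₀(368/28.6) = 68.12 mV
ΔE = 68.12 − (43.65) = 24.47 mV

24 mV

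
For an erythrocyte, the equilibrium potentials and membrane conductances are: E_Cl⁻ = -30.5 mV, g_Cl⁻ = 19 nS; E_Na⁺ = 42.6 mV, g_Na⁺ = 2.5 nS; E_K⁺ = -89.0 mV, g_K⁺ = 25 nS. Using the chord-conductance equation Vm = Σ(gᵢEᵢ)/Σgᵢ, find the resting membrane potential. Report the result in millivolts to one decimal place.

-58.0 mV

Σ gᵢEᵢ = 19·(-30.5) + 2.5·(42.6) + 25·(-89.0) = -2698.00
Σ gᵢ = 19 + 2.5 + 25 = 46.5
Vm = -2698.00 / 46.5 = -58.02 mV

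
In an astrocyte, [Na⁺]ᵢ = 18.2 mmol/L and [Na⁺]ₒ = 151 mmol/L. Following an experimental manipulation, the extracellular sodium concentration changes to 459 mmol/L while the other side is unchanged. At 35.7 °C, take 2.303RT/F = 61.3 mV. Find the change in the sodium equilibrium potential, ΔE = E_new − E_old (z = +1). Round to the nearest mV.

30 mV

E_old = (61.3/1)·log₁₀(151/18.2) = 56.33 mV
E_new = (61.3/1)·log₁₀(459/18.2) = 85.93 mV
ΔE = 85.93 − (56.33) = 29.60 mV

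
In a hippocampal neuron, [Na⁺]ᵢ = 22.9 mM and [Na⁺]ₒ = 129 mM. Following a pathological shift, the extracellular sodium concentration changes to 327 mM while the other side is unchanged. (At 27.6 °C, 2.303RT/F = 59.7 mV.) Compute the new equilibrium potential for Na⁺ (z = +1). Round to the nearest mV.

After the shift: [Na⁺]_out = 327, [Na⁺]_in = 22.9 mM.
E_new = (59.7/1)·log₁₀(327/22.9) = 59.70 · (1.1547) = 68.94 mV

69 mV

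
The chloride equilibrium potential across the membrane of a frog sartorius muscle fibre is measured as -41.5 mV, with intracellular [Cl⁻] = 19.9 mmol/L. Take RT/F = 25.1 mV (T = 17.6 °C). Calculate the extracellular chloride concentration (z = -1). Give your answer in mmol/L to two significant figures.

100 mmol/L

Nernst: E = (25.1/-1) · ln([out]/[in]), so ln([out]/[in]) = -41.5 × -1 / 25.1 = 1.6534.
[out]/[in] = e^(1.6534) = 5.225.
[out] = 5.225 × 19.9 = 104 mmol/L.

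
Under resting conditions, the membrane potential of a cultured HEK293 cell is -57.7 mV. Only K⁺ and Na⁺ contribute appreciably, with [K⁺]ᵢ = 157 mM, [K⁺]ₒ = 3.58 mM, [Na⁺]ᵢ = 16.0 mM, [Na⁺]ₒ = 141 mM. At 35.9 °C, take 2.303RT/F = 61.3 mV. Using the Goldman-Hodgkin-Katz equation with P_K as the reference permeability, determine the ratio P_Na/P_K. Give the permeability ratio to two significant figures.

0.10

Let α = P_Na/P_K. GHK: Vm = 61.3·log₁₀[(Kₒ + α·Naₒ)/(Kᵢ + α·Naᵢ)].
10^(Vm/61.3) = 10^(-57.7/61.3) = 0.11448
So 0.11448·(Kᵢ + α·Naᵢ) = Kₒ + α·Naₒ → α = (0.11448·157.0 − 3.58) / (141.0 − 0.11448·16.0)
α = (17.97 − 3.58) / (141.0 − 1.832) = 14.39/139.2 = 0.1034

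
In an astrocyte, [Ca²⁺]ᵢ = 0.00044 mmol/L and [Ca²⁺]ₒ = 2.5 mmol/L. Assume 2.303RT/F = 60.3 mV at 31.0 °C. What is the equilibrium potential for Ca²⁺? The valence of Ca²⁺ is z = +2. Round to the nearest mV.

113 mV

E = (60.3/z) · log₁₀([Ca²⁺]_out/[Ca²⁺]_in) with z = +2.
= (60.3/2) · log₁₀(2.5/0.00044) = 30.15 · log₁₀(5682)
= 30.15 · (3.7545) = 113.20 mV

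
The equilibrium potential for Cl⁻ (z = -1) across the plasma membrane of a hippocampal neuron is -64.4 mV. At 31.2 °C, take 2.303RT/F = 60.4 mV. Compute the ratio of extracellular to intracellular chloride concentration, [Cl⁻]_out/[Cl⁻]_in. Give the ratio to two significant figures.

12

log₁₀([out]/[in]) = E·z/(60.4) = -64.4 × -1 / 60.4 = 1.0662
[out]/[in] = 10^(1.0662) = 11.65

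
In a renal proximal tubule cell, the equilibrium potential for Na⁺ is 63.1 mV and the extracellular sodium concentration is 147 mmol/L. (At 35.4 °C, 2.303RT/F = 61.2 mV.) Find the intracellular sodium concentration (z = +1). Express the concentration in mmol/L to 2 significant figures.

Nernst: E = (61.2/1) · log₁₀([out]/[in]), so log₁₀([out]/[in]) = 63.1 × 1 / 61.2 = 1.0310.
[out]/[in] = 10^(1.0310) = 10.74.
[in] = 147 / 10.74 = 13.69 mmol/L.

14 mmol/L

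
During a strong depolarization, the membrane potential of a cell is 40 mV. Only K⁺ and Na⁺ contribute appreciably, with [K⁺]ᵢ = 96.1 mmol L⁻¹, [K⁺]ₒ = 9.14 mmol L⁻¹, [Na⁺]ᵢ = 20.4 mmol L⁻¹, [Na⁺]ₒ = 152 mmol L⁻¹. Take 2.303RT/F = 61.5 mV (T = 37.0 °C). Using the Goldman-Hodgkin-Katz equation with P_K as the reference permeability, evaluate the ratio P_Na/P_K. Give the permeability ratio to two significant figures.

Let α = P_Na/P_K. GHK: Vm = 61.5·log₁₀[(Kₒ + α·Naₒ)/(Kᵢ + α·Naᵢ)].
10^(Vm/61.5) = 10^(40.0/61.5) = 4.471
So 4.471·(Kᵢ + α·Naᵢ) = Kₒ + α·Naₒ → α = (4.471·96.1 − 9.14) / (152.0 − 4.471·20.4)
α = (429.7 − 9.14) / (152.0 − 91.21) = 420.5/60.79 = 6.918

6.9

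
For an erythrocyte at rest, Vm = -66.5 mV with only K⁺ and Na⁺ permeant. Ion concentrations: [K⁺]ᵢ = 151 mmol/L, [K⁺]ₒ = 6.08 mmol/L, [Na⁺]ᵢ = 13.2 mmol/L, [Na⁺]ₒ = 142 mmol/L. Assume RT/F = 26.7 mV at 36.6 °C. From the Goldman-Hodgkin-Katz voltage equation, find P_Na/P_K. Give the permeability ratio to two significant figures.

Let α = P_Na/P_K. GHK: Vm = 26.7·ln[(Kₒ + α·Naₒ)/(Kᵢ + α·Naᵢ)].
e^(Vm/26.7) = e^(-66.5/26.7) = 0.082857
So 0.082857·(Kᵢ + α·Naᵢ) = Kₒ + α·Naₒ → α = (0.082857·151.0 − 6.08) / (142.0 − 0.082857·13.2)
α = (12.51 − 6.08) / (142.0 − 1.094) = 6.431/140.9 = 0.04564

0.046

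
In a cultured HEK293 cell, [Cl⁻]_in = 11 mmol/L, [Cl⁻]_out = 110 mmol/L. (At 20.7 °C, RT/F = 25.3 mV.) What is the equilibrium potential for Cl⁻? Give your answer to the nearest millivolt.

-58 mV

E = (25.3/z) · ln([Cl⁻]_out/[Cl⁻]_in) with z = -1.
For an anion, dividing by z = -1 reverses the sign.
= (25.3/-1) · ln(110/11) = -25.30 · ln(10)
= -25.30 · (2.3026) = -58.26 mV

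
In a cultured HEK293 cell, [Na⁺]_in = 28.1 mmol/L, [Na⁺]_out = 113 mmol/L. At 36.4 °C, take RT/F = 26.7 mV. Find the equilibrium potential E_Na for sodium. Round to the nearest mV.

E = (26.7/z) · ln([Na⁺]_out/[Na⁺]_in) with z = +1.
= (26.7/1) · ln(113/28.1) = 26.70 · ln(4.021)
= 26.70 · (1.3916) = 37.16 mV

37 mV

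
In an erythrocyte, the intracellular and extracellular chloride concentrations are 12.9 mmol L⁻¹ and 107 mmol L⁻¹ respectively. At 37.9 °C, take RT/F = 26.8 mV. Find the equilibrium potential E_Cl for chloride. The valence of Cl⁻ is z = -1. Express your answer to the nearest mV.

E = (26.8/z) · ln([Cl⁻]_out/[Cl⁻]_in) with z = -1.
For an anion, dividing by z = -1 reverses the sign.
= (26.8/-1) · ln(107/12.9) = -26.80 · ln(8.295)
= -26.80 · (2.1156) = -56.70 mV

-57 mV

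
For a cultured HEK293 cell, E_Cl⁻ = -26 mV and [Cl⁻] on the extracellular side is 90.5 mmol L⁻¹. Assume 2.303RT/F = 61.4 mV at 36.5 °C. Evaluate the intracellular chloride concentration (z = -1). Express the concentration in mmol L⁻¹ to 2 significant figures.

Nernst: E = (61.4/-1) · log₁₀([out]/[in]), so log₁₀([out]/[in]) = -26.0 × -1 / 61.4 = 0.4235.
[out]/[in] = 10^(0.4235) = 2.651.
[in] = 90.5 / 2.651 = 34.13 mmol L⁻¹.

34 mmol L⁻¹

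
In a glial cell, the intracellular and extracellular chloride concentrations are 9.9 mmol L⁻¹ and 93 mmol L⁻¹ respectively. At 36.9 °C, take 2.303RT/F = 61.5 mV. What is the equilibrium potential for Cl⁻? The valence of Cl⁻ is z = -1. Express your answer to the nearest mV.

-60 mV

E = (61.5/z) · log₁₀([Cl⁻]_out/[Cl⁻]_in) with z = -1.
For an anion, dividing by z = -1 reverses the sign.
= (61.5/-1) · log₁₀(93/9.9) = -61.50 · log₁₀(9.394)
= -61.50 · (0.9728) = -59.83 mV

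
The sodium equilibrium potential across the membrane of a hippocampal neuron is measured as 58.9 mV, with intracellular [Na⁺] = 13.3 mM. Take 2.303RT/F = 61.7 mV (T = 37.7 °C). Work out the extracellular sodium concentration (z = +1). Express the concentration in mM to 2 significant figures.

Nernst: E = (61.7/1) · log₁₀([out]/[in]), so log₁₀([out]/[in]) = 58.9 × 1 / 61.7 = 0.9546.
[out]/[in] = 10^(0.9546) = 9.008.
[out] = 9.008 × 13.3 = 119.8 mM.

120 mM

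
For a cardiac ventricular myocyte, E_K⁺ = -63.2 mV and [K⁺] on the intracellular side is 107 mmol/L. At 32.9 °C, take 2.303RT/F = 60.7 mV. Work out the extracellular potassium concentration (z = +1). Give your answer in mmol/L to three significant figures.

Nernst: E = (60.7/1) · log₁₀([out]/[in]), so log₁₀([out]/[in]) = -63.2 × 1 / 60.7 = -1.0412.
[out]/[in] = 10^(-1.0412) = 0.09095.
[out] = 0.09095 × 107 = 9.732 mmol/L.

9.73 mmol/L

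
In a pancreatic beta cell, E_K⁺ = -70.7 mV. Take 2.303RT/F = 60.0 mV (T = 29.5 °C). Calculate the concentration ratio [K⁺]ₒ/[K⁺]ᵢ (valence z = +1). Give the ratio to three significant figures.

0.0663

log₁₀([out]/[in]) = E·z/(60.0) = -70.7 × 1 / 60.0 = -1.1783
[out]/[in] = 10^(-1.1783) = 0.06632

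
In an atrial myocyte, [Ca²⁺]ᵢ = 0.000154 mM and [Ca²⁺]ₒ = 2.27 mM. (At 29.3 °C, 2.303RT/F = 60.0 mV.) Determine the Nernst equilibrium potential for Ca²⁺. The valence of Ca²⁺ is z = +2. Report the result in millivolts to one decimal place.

125.1 mV

E = (60.0/z) · log₁₀([Ca²⁺]_out/[Ca²⁺]_in) with z = +2.
= (60.0/2) · log₁₀(2.27/0.000154) = 30.00 · log₁₀(1.474e+04)
= 30.00 · (4.1685) = 125.06 mV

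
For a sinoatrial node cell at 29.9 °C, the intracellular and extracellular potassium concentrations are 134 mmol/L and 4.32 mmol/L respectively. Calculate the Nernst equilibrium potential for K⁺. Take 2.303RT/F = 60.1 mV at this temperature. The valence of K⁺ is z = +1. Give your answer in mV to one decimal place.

-89.6 mV

E = (60.1/z) · log₁₀([K⁺]_out/[K⁺]_in) with z = +1.
= (60.1/1) · log₁₀(4.32/134) = 60.10 · log₁₀(0.03224)
= 60.10 · (-1.4916) = -89.65 mV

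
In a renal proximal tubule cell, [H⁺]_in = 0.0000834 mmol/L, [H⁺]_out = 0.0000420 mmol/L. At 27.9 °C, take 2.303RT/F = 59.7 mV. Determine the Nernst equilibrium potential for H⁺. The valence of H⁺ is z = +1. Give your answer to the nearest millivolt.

-18 mV

E = (59.7/z) · log₁₀([H⁺]_out/[H⁺]_in) with z = +1.
= (59.7/1) · log₁₀(0.0000420/0.0000834) = 59.70 · log₁₀(0.5036)
= 59.70 · (-0.2979) = -17.79 mV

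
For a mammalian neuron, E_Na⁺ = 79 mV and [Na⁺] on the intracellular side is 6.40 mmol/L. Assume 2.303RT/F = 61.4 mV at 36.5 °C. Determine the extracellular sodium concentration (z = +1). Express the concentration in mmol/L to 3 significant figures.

124 mmol/L

Nernst: E = (61.4/1) · log₁₀([out]/[in]), so log₁₀([out]/[in]) = 79.0 × 1 / 61.4 = 1.2866.
[out]/[in] = 10^(1.2866) = 19.35.
[out] = 19.35 × 6.40 = 123.8 mmol/L.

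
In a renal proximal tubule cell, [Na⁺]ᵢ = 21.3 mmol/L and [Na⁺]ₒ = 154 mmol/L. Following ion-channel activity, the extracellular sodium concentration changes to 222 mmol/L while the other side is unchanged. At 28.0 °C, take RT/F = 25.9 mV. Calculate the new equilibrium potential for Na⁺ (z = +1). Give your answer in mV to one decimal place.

After the shift: [Na⁺]_out = 222, [Na⁺]_in = 21.3 mmol/L.
E_new = (25.9/1)·ln(222/21.3) = 25.90 · (2.3440) = 60.71 mV

60.7 mV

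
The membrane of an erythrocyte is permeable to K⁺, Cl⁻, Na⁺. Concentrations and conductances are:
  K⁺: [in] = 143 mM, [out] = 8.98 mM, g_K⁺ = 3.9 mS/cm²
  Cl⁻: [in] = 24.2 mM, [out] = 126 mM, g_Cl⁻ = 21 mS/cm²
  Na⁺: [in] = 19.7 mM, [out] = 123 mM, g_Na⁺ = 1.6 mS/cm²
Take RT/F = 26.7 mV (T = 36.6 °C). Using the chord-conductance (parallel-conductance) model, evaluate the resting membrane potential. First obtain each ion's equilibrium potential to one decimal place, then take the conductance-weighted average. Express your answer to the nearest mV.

E_K⁺ = (26.7/1)·ln(8.98/143) = -73.9 mV
E_Cl⁻ = (26.7/-1)·ln(126/24.2) = -44.1 mV
E_Na⁺ = (26.7/1)·ln(123/19.7) = 48.9 mV
Vm = (Σ gᵢEᵢ)/(Σ gᵢ) = (3.9·-73.9 + 21·-44.1 + 1.6·48.9) / (3.9 + 21 + 1.6)
= -1136.07 / 26.5 = -42.87 mV

-43 mV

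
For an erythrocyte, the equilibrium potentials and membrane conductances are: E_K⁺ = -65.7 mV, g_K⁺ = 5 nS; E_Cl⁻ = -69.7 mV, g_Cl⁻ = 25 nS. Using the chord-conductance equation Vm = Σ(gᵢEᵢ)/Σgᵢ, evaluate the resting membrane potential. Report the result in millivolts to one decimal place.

Σ gᵢEᵢ = 5·(-65.7) + 25·(-69.7) = -2071.00
Σ gᵢ = 5 + 25 = 30
Vm = -2071.00 / 30 = -69.03 mV

-69.0 mV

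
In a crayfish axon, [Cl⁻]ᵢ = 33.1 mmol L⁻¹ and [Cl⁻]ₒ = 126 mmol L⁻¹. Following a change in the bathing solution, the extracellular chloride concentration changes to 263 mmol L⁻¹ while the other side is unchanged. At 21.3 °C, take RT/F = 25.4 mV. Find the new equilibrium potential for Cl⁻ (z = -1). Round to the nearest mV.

After the shift: [Cl⁻]_out = 263, [Cl⁻]_in = 33.1 mmol L⁻¹.
E_new = (25.4/-1)·ln(263/33.1) = -25.40 · (2.0726) = -52.64 mV

-53 mV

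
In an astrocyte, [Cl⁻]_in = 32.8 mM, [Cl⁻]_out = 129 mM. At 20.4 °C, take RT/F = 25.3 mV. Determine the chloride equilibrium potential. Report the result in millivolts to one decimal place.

-34.6 mV

E = (25.3/z) · ln([Cl⁻]_out/[Cl⁻]_in) with z = -1.
For an anion, dividing by z = -1 reverses the sign.
= (25.3/-1) · ln(129/32.8) = -25.30 · ln(3.933)
= -25.30 · (1.3694) = -34.65 mV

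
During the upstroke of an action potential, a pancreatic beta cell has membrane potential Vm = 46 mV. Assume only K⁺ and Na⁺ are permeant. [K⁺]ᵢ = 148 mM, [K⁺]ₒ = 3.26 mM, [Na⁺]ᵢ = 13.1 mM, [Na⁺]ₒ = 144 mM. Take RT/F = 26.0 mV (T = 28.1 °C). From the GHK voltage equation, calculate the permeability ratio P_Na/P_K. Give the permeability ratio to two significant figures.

13

Let α = P_Na/P_K. GHK: Vm = 26.0·ln[(Kₒ + α·Naₒ)/(Kᵢ + α·Naᵢ)].
e^(Vm/26.0) = e^(46.0/26.0) = 5.8663
So 5.8663·(Kᵢ + α·Naᵢ) = Kₒ + α·Naₒ → α = (5.8663·148.0 − 3.26) / (144.0 − 5.8663·13.1)
α = (868.2 − 3.26) / (144.0 − 76.85) = 865/67.15 = 12.88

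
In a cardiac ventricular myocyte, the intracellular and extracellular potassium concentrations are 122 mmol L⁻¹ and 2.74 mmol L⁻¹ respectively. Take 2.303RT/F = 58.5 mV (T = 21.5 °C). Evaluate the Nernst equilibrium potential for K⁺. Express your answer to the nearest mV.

-96 mV

E = (58.5/z) · log₁₀([K⁺]_out/[K⁺]_in) with z = +1.
= (58.5/1) · log₁₀(2.74/122) = 58.50 · log₁₀(0.02246)
= 58.50 · (-1.6486) = -96.44 mV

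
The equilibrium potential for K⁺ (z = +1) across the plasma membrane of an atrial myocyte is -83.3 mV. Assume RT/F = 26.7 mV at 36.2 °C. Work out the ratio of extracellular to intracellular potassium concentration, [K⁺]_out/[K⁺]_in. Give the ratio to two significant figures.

ln([out]/[in]) = E·z/(26.7) = -83.3 × 1 / 26.7 = -3.1199
[out]/[in] = e^(-3.1199) = 0.04416

0.044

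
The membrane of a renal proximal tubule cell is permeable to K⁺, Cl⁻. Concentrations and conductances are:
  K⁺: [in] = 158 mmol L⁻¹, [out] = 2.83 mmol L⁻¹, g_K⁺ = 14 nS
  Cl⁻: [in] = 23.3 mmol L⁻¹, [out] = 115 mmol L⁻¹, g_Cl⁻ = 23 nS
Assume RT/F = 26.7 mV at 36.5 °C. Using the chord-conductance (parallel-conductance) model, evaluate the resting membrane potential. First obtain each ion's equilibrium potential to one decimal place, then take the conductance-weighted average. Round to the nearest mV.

-67 mV

E_K⁺ = (26.7/1)·ln(2.83/158) = -107.4 mV
E_Cl⁻ = (26.7/-1)·ln(115/23.3) = -42.6 mV
Vm = (Σ gᵢEᵢ)/(Σ gᵢ) = (14·-107.4 + 23·-42.6) / (14 + 23)
= -2483.40 / 37 = -67.12 mV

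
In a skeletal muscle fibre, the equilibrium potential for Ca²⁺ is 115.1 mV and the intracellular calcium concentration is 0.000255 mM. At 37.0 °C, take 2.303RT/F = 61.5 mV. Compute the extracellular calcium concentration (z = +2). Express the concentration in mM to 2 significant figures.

1.4 mM

Nernst: E = (61.5/2) · log₁₀([out]/[in]), so log₁₀([out]/[in]) = 115.1 × 2 / 61.5 = 3.7431.
[out]/[in] = 10^(3.7431) = 5535.
[out] = 5535 × 0.000255 = 1.411 mM.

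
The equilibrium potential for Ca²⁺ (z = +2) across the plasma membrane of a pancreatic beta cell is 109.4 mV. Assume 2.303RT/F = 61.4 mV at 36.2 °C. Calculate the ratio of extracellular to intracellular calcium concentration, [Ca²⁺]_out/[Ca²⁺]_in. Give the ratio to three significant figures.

log₁₀([out]/[in]) = E·z/(61.4) = 109.4 × 2 / 61.4 = 3.5635
[out]/[in] = 10^(3.5635) = 3660

3660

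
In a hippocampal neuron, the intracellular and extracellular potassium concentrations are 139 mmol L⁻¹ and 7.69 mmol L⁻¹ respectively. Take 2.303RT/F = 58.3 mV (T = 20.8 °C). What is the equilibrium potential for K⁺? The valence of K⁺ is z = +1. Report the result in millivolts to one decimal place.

-73.3 mV

E = (58.3/z) · log₁₀([K⁺]_out/[K⁺]_in) with z = +1.
= (58.3/1) · log₁₀(7.69/139) = 58.30 · log₁₀(0.05532)
= 58.30 · (-1.2571) = -73.29 mV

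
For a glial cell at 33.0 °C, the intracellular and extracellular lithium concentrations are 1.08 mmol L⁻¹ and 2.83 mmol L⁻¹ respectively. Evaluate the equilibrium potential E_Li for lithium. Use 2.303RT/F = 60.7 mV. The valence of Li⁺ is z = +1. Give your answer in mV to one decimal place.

25.4 mV

E = (60.7/z) · log₁₀([Li⁺]_out/[Li⁺]_in) with z = +1.
= (60.7/1) · log₁₀(2.83/1.08) = 60.70 · log₁₀(2.62)
= 60.70 · (0.4184) = 25.39 mV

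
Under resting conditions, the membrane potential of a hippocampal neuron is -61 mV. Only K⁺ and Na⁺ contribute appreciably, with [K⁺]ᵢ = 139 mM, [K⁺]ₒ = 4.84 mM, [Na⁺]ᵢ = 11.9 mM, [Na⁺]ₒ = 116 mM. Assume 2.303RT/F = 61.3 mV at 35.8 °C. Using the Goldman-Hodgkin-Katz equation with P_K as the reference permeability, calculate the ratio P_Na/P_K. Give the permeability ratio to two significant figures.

0.080

Let α = P_Na/P_K. GHK: Vm = 61.3·log₁₀[(Kₒ + α·Naₒ)/(Kᵢ + α·Naᵢ)].
10^(Vm/61.3) = 10^(-61.0/61.3) = 0.10113
So 0.10113·(Kᵢ + α·Naᵢ) = Kₒ + α·Naₒ → α = (0.10113·139.0 − 4.84) / (116.0 − 0.10113·11.9)
α = (14.06 − 4.84) / (116.0 − 1.203) = 9.218/114.8 = 0.08029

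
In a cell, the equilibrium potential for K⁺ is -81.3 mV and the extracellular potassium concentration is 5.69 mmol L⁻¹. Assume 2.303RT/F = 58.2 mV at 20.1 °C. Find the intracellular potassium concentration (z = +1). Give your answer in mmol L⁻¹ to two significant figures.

140 mmol L⁻¹

Nernst: E = (58.2/1) · log₁₀([out]/[in]), so log₁₀([out]/[in]) = -81.3 × 1 / 58.2 = -1.3969.
[out]/[in] = 10^(-1.3969) = 0.0401.
[in] = 5.69 / 0.0401 = 141.9 mmol L⁻¹.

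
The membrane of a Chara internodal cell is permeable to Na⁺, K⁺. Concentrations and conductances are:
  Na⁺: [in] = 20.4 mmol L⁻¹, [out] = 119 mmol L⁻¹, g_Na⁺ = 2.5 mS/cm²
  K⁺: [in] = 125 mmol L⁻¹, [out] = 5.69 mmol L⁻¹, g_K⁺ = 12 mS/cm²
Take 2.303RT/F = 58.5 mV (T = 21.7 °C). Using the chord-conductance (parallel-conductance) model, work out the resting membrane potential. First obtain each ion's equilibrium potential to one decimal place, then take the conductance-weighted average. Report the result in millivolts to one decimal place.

-57.2 mV

E_Na⁺ = (58.5/1)·log₁₀(119/20.4) = 44.8 mV
E_K⁺ = (58.5/1)·log₁₀(5.69/125) = -78.5 mV
Vm = (Σ gᵢEᵢ)/(Σ gᵢ) = (2.5·44.8 + 12·-78.5) / (2.5 + 12)
= -830.00 / 14.5 = -57.24 mV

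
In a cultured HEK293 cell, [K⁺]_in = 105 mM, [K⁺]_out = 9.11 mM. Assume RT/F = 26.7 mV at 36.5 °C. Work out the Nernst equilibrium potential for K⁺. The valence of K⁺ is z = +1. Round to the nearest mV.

E = (26.7/z) · ln([K⁺]_out/[K⁺]_in) with z = +1.
= (26.7/1) · ln(9.11/105) = 26.70 · ln(0.08676)
= 26.70 · (-2.4446) = -65.27 mV

-65 mV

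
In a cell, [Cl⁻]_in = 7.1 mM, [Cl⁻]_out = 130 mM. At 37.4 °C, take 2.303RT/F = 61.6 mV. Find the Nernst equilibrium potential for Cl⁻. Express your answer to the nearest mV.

-78 mV

E = (61.6/z) · log₁₀([Cl⁻]_out/[Cl⁻]_in) with z = -1.
For an anion, dividing by z = -1 reverses the sign.
= (61.6/-1) · log₁₀(130/7.1) = -61.60 · log₁₀(18.31)
= -61.60 · (1.2627) = -77.78 mV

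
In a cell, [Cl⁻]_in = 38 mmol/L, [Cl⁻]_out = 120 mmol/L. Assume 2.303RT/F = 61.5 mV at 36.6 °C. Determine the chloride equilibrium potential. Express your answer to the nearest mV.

E = (61.5/z) · log₁₀([Cl⁻]_out/[Cl⁻]_in) with z = -1.
For an anion, dividing by z = -1 reverses the sign.
= (61.5/-1) · log₁₀(120/38) = -61.50 · log₁₀(3.158)
= -61.50 · (0.4994) = -30.71 mV

-31 mV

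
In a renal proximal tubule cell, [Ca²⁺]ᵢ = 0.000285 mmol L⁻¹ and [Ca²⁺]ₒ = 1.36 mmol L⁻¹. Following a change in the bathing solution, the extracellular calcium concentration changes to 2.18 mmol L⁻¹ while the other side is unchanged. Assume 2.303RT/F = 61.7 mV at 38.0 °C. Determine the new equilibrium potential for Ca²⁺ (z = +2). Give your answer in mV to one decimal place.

After the shift: [Ca²⁺]_out = 2.18, [Ca²⁺]_in = 0.000285 mmol L⁻¹.
E_new = (61.7/2)·log₁₀(2.18/0.000285) = 30.85 · (3.8836) = 119.81 mV

119.8 mV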